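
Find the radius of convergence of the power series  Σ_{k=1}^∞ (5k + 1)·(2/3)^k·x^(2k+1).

The ratio of consecutive coefficients is [(5(k+1) + 1)/(5k + 1)] · 2/3 → 2/3.
Successive powers of x differ by 2, so the series converges when |x|² · 2/3 < 1, i.e. |x| < √(3/2). So R = √6/2.

R = √6/2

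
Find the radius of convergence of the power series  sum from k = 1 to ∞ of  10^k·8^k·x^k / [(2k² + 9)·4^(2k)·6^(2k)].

R = 36/5

Ratio test: |a_{k+1}/a_k| = [(2k² + 9)/(2(k+1)² + 9)] · 10·8/(16·36) → 5/36 as k → ∞.
Convergence for |x| · 5/36 < 1, i.e. |x| < 36/5. So R = 36/5.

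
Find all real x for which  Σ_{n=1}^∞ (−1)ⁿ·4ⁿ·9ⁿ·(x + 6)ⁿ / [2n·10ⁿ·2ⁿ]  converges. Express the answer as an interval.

By the ratio test, |a_{n+1}/a_n| = [2n/2(n+1)] · 4·9/(10·2) → 9/5.
Thus R = 1/(9/5) = 5/9.
Check x = -49/9: convergence follows from the alternating series test (terms decrease monotonically to 0).
Check x = -59/9: the terms behave like c/n; limit comparison with the harmonic series gives divergence.

(-59/9, -49/9]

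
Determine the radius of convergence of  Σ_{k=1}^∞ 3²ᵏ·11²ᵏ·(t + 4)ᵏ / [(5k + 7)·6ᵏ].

R = 2/363

The ratio of consecutive coefficients is [(5k + 7)/(5(k+1) + 7)] · 9·121/6 → 363/2.
The series converges when 363/2 · |t + 4| < 1, giving R = 2/363.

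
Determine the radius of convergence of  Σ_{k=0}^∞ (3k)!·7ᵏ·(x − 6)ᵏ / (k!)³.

R = 1/189

Ratio test: |a_{k+1}/a_k| = (3k+1)·(3k+2)·(3k+3)/(k+1)³ · 7 → 189 as k → ∞.
Hence the series converges for |x − 6| < 1/(189) = 1/189, so the radius of convergence is 1/189.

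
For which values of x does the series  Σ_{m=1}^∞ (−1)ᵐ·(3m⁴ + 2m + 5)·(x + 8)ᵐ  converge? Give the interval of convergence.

(-9, -7)

Ratio test: |a_{m+1}/a_m| = (3(m+1)⁴ + 2(m+1) + 5)/(3m⁴ + 2m + 5) → 1 as m → ∞.
So the series converges when |x + 8| < 1 and diverges when |x + 8| > 1; R = 1.
Endpoint x = -7: the terms do not tend to 0, so the series diverges.
At x = -9: the terms have absolute value of order m⁴, which does not tend to 0, so the series diverges by the divergence test.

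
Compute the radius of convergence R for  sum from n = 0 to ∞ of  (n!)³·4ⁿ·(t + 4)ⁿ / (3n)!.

By the ratio test, |a_{n+1}/a_n| = (n+1)³/[(3n+1)·(3n+2)·(3n+3)] · 4 → 4/27.
The series converges when 4/27 · |t + 4| < 1, giving R = 27/4.

R = 27/4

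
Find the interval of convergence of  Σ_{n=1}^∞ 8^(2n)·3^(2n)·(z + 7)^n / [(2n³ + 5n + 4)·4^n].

Ratio test: |a_{n+1}/a_n| = [(2n³ + 5n + 4)/(2(n+1)³ + 5(n+1) + 4)] · 64·9/4 → 144 as n → ∞.
Convergence for |z + 7| · 144 < 1, i.e. |z + 7| < 1/144. So R = 1/144.
Check z = -1007/144: absolute convergence follows by limit comparison with Σ 1/n³.
When z = -1009/144, the terms are on the order of 1/n³, so the series converges absolutely by comparison with the p-series (p = 3 > 1).

[-1009/144, -1007/144]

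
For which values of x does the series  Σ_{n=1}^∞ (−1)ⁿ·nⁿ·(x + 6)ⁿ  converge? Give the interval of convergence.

{-6}

By the Cauchy root test, |a_n|^(1/n) = n → ∞.
Since the n-th root of |a_n| is unbounded, the series converges only at x = -6; R = 0.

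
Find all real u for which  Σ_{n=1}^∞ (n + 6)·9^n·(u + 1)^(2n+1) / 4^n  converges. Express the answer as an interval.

By the ratio test, |a_{n+1}/a_n| = [((n+1) + 6)/(n + 6)] · 9/4 → 9/4.
Since the exponent of (u + 1) increases by 2 each term, convergence requires |u + 1|² < 4/9, hence R = 2/3.
Endpoint u = -1/3: the terms have absolute value of order n, which does not tend to 0, so the series diverges by the divergence test.
When u = -5/3, the terms do not tend to 0, so the series diverges.

(-5/3, -1/3)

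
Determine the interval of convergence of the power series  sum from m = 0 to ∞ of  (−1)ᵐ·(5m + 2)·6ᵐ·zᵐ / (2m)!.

(−∞, ∞)

Apply the ratio test: |a_{m+1}| / |a_m| = (5(m+1) + 2)/(5m + 2) · 6 · 1/[(2m+1)·(2m+2)], which tends to 0 as m → ∞.
The ratio tends to 0 regardless of z, hence R = ∞.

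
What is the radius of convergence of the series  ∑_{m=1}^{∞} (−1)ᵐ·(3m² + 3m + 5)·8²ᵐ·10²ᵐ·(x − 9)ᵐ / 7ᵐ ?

R = 7/6400

The ratio of consecutive coefficients is [(3(m+1)² + 3(m+1) + 5)/(3m² + 3m + 5)] · 64·100/7 → 6400/7.
Thus R = 1/(6400/7) = 7/6400.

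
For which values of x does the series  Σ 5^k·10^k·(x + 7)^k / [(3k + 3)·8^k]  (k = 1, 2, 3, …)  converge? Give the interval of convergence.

Ratio test: |a_{k+1}/a_k| = [(3k + 3)/(3(k+1) + 3)] · 5·10/8 → 25/4 as k → ∞.
Thus R = 1/(25/4) = 4/25.
At x = -171/25: the terms are asymptotic to a nonzero constant times 1/k, so the series diverges by limit comparison with Σ 1/k.
At x = -179/25: an alternating series whose terms decrease to 0 in absolute value, so it converges by the Leibniz criterion.

[-179/25, -171/25)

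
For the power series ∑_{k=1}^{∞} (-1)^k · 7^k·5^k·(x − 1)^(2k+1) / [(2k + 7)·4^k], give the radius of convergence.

The ratio of consecutive coefficients is [(2k + 7)/(2(k+1) + 7)] · 7·5/4 → 35/4.
Writing y = (x − 1)², the series in y has radius 4/35, so |x − 1| < √(4/35) and R = 2√35/35.

R = 2√35/35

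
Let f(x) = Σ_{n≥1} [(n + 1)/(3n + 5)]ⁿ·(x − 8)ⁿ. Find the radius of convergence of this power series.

Applying the root test, |a_n|^(1/n) = (n + 1)/(3n + 5) → 1/3.
Hence the series converges for |x − 8| < 1/(1/3) = 3, so the radius of convergence is 3.

R = 3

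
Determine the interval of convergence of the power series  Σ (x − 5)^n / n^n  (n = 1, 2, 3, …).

Applying the root test, |a_n|^(1/n) = 1/n → 0.
Since the n-th root of |a_n| tends to 0, the series converges for all real x; R = ∞.

(−∞, ∞)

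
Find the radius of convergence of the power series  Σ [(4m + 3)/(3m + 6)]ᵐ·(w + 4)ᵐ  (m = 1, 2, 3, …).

Applying the root test, |a_m|^(1/m) = (4m + 3)/(3m + 6) → 4/3.
The series converges when 4/3 · |w + 4| < 1, giving R = 3/4.

R = 3/4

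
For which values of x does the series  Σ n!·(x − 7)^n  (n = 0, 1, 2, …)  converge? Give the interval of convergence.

By the ratio test, |a_{n+1}/a_n| = (n+1) → ∞.
The ratio grows without bound, so the series diverges whenever (x − 7) ≠ 0; it converges only at x = 7. R = 0.

{7}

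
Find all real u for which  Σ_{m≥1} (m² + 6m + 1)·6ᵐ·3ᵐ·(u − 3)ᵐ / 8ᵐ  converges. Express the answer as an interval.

(23/9, 31/9)

Ratio test: |a_{m+1}/a_m| = [((m+1)² + 6(m+1) + 1)/(m² + 6m + 1)] · 6·3/8 → 9/4 as m → ∞.
The series converges when 9/4 · |u − 3| < 1, giving R = 4/9.
When u = 31/9, the m-th term does not approach 0; divergence by the term test.
At u = 23/9: the m-th term does not approach 0; divergence by the term test.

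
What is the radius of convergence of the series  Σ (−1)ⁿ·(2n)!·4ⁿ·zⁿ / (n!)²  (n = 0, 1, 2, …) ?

Ratio test: |a_{n+1}/a_n| = (2n+1)·(2n+2)/(n+1)² · 4 → 16 as n → ∞.
Thus R = 1/(16) = 1/16.

R = 1/16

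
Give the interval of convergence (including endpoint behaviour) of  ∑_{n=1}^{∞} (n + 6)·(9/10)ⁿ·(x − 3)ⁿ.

Apply the ratio test: |a_{n+1}| / |a_n| = [((n+1) + 6)/(n + 6)] · 9/10, which tends to 9/10 as n → ∞.
Hence the series converges for |x − 3| < 1/(9/10) = 10/9, so the radius of convergence is 10/9.
Check x = 37/9: the terms do not tend to 0, so the series diverges.
Check x = 17/9: the n-th term does not approach 0; divergence by the term test.

(17/9, 37/9)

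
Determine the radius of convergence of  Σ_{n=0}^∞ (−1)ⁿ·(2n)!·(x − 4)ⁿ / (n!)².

The ratio of consecutive coefficients is (2n+1)·(2n+2)/(n+1)² → 4.
Hence the series converges for |x − 4| < 1/(4) = 1/4, so the radius of convergence is 1/4.

R = 1/4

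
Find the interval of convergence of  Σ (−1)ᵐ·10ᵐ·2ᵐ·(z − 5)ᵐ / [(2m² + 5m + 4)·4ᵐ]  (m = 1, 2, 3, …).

[24/5, 26/5]

Ratio test: |a_{m+1}/a_m| = [(2m² + 5m + 4)/(2(m+1)² + 5(m+1) + 4)] · 10·2/4 → 5 as m → ∞.
Convergence for |z − 5| · 5 < 1, i.e. |z − 5| < 1/5. So R = 1/5.
When z = 26/5, the terms are on the order of 1/m², so the series converges absolutely by comparison with the p-series (p = 2 > 1).
At z = 24/5: absolute convergence follows by limit comparison with Σ 1/m².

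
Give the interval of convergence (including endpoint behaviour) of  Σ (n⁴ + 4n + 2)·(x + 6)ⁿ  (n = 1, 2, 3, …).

(-7, -5)

Apply the ratio test: |a_{n+1}| / |a_n| = ((n+1)⁴ + 4(n+1) + 2)/(n⁴ + 4n + 2), which tends to 1 as n → ∞.
Convergence for |x + 6| < 1, so R = 1.
When x = -5, the terms have absolute value of order n⁴, which does not tend to 0, so the series diverges by the divergence test.
At x = -7: the terms do not tend to 0, so the series diverges.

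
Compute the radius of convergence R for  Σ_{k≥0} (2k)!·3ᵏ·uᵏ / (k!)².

Ratio test: |a_{k+1}/a_k| = (2k+1)·(2k+2)/(k+1)² · 3 → 12 as k → ∞.
Convergence for |u| · 12 < 1, i.e. |u| < 1/12. So R = 1/12.

R = 1/12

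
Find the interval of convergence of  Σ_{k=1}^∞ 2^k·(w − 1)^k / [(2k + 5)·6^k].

[-2, 4)

By the ratio test, |a_{k+1}/a_k| = [(2k + 5)/(2(k+1) + 5)] · 2/6 → 1/3.
Thus R = 1/(1/3) = 3.
At w = 4: the terms behave like c/k; limit comparison with the harmonic series gives divergence.
When w = -2, the terms alternate in sign and decrease monotonically to 0 in absolute value (size ~ c/k), so the alternating series test gives convergence.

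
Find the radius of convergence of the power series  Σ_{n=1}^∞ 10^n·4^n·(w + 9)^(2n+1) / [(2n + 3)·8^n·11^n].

Ratio test: |a_{n+1}/a_n| = [(2n + 3)/(2(n+1) + 3)] · 10·4/(8·11) → 5/11 as n → ∞.
Writing y = (w + 9)², the series in y has radius 11/5, so |w + 9| < √(11/5) and R = √55/5.

R = √55/5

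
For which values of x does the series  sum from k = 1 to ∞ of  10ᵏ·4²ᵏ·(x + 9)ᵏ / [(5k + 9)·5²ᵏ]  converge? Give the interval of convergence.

[-293/32, -283/32)

The ratio of consecutive coefficients is [(5k + 9)/(5(k+1) + 9)] · 10·16/25 → 32/5.
Hence the series converges for |x + 9| < 1/(32/5) = 5/32, so the radius of convergence is 5/32.
When x = -283/32, the terms are asymptotic to a nonzero constant times 1/k, so the series diverges by limit comparison with Σ 1/k.
Endpoint x = -293/32: convergence follows from the alternating series test (terms decrease monotonically to 0).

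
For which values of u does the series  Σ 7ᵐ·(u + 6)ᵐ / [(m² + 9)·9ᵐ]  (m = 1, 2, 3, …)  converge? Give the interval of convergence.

Apply the ratio test: |a_{m+1}| / |a_m| = [(m² + 9)/((m+1)² + 9)] · 7/9, which tends to 7/9 as m → ∞.
Hence the series converges for |u + 6| < 1/(7/9) = 9/7, so the radius of convergence is 9/7.
At u = -33/7: absolute convergence follows by limit comparison with Σ 1/m².
At u = -51/7: the terms are on the order of 1/m², so the series converges absolutely by comparison with the p-series (p = 2 > 1).

[-51/7, -33/7]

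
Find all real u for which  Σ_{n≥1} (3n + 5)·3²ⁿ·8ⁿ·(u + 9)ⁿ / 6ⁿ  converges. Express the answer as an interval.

(-109/12, -107/12)

Apply the ratio test: |a_{n+1}| / |a_n| = [(3(n+1) + 5)/(3n + 5)] · 9·8/6, which tends to 12 as n → ∞.
Thus R = 1/(12) = 1/12.
Check u = -107/12: the n-th term does not approach 0; divergence by the term test.
At u = -109/12: the terms do not tend to 0, so the series diverges.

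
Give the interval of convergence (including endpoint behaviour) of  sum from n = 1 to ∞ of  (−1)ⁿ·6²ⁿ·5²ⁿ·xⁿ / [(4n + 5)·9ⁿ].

By the ratio test, |a_{n+1}/a_n| = [(4n + 5)/(4(n+1) + 5)] · 36·25/9 → 100.
Thus R = 1/(100) = 1/100.
Endpoint x = 1/100: convergence follows from the alternating series test (terms decrease monotonically to 0).
Check x = -1/100: the terms behave like c/n; limit comparison with the harmonic series gives divergence.

(-1/100, 1/100]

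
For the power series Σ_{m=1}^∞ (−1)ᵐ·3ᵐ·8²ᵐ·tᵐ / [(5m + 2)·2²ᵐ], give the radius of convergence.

Ratio test: |a_{m+1}/a_m| = [(5m + 2)/(5(m+1) + 2)] · 3·64/4 → 48 as m → ∞.
Convergence for |t| · 48 < 1, i.e. |t| < 1/48. So R = 1/48.

R = 1/48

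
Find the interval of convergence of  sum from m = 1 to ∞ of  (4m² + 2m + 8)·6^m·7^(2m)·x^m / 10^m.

Ratio test: |a_{m+1}/a_m| = [(4(m+1)² + 2(m+1) + 8)/(4m² + 2m + 8)] · 6·49/10 → 147/5 as m → ∞.
Convergence for |x| · 147/5 < 1, i.e. |x| < 5/147. So R = 5/147.
When x = 5/147, the terms do not tend to 0, so the series diverges.
Endpoint x = -5/147: the terms do not tend to 0, so the series diverges.

(-5/147, 5/147)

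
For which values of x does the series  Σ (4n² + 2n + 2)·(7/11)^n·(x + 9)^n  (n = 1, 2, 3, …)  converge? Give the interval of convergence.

By the ratio test, |a_{n+1}/a_n| = [(4(n+1)² + 2(n+1) + 2)/(4n² + 2n + 2)] · 7/11 → 7/11.
Convergence for |x + 9| · 7/11 < 1, i.e. |x + 9| < 11/7. So R = 11/7.
At x = -52/7: the terms have absolute value of order n², which does not tend to 0, so the series diverges by the divergence test.
Check x = -74/7: the terms have absolute value of order n², which does not tend to 0, so the series diverges by the divergence test.

(-74/7, -52/7)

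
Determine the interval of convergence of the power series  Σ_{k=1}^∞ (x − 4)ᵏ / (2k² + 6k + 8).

[3, 5]

Apply the ratio test: |a_{k+1}| / |a_k| = (2k² + 6k + 8)/(2(k+1)² + 6(k+1) + 8), which tends to 1 as k → ∞.
Convergence for |x − 4| < 1, so R = 1.
Check x = 5: the series is dominated by a constant times Σ 1/k², which converges (p = 2 > 1).
Check x = 3: absolute convergence follows by limit comparison with Σ 1/k².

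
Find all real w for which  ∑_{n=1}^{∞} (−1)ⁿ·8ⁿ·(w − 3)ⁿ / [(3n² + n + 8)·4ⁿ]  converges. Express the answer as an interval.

By the ratio test, |a_{n+1}/a_n| = [(3n² + n + 8)/(3(n+1)² + (n+1) + 8)] · 8/4 → 2.
Hence the series converges for |w − 3| < 1/(2) = 1/2, so the radius of convergence is 1/2.
At w = 7/2: the terms are on the order of 1/n², so the series converges absolutely by comparison with the p-series (p = 2 > 1).
Check w = 5/2: the series is dominated by a constant times Σ 1/n², which converges (p = 2 > 1).

[5/2, 7/2]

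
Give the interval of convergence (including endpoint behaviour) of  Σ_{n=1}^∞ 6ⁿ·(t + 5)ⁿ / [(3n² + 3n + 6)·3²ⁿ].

[-13/2, -7/2]

Ratio test: |a_{n+1}/a_n| = [(3n² + 3n + 6)/(3(n+1)² + 3(n+1) + 6)] · 6/9 → 2/3 as n → ∞.
Thus R = 1/(2/3) = 3/2.
When t = -7/2, absolute convergence follows by limit comparison with Σ 1/n².
When t = -13/2, absolute convergence follows by limit comparison with Σ 1/n².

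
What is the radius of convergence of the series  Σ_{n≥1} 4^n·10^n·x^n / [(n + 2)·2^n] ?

R = 1/20

By the ratio test, |a_{n+1}/a_n| = [(n + 2)/((n+1) + 2)] · 4·10/2 → 20.
The series converges when 20 · |x| < 1, giving R = 1/20.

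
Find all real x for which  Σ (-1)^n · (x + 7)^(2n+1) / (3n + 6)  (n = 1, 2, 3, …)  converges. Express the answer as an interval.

[-8, -6]

By the ratio test, |a_{n+1}/a_n| = (3n + 6)/(3(n+1) + 6) → 1.
Successive powers of (x + 7) differ by 2, so the series converges when |x + 7|² · 1 < 1, i.e. |x + 7| < √(1) = 1. So R = 1.
At x = -6: convergence follows from the alternating series test (terms decrease monotonically to 0).
Endpoint x = -8: convergence follows from the alternating series test (terms decrease monotonically to 0).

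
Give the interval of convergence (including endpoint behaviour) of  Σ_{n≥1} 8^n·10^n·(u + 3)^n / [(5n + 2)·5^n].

[-49/16, -47/16)

Ratio test: |a_{n+1}/a_n| = [(5n + 2)/(5(n+1) + 2)] · 8·10/5 → 16 as n → ∞.
Convergence for |u + 3| · 16 < 1, i.e. |u + 3| < 1/16. So R = 1/16.
At u = -47/16: the terms are asymptotic to a nonzero constant times 1/n, so the series diverges by limit comparison with Σ 1/n.
When u = -49/16, an alternating series whose terms decrease to 0 in absolute value, so it converges by the Leibniz criterion.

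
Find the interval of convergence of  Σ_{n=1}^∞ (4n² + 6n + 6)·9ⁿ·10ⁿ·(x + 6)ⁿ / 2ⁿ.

Apply the ratio test: |a_{n+1}| / |a_n| = [(4(n+1)² + 6(n+1) + 6)/(4n² + 6n + 6)] · 9·10/2, which tends to 45 as n → ∞.
Hence the series converges for |x + 6| < 1/(45) = 1/45, so the radius of convergence is 1/45.
Check x = -269/45: the terms do not tend to 0, so the series diverges.
Check x = -271/45: the terms have absolute value of order n², which does not tend to 0, so the series diverges by the divergence test.

(-271/45, -269/45)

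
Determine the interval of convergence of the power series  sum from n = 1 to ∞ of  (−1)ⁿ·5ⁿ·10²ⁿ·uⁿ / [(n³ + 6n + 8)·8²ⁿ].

[-16/125, 16/125]

Apply the ratio test: |a_{n+1}| / |a_n| = [(n³ + 6n + 8)/((n+1)³ + 6(n+1) + 8)] · 5·100/64, which tends to 125/16 as n → ∞.
Thus R = 1/(125/16) = 16/125.
At u = 16/125: the series is dominated by a constant times Σ 1/n³, which converges (p = 3 > 1).
At u = -16/125: the terms are on the order of 1/n³, so the series converges absolutely by comparison with the p-series (p = 3 > 1).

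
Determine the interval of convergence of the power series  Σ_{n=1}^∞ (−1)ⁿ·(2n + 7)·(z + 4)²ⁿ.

(-5, -3)

Ratio test: |a_{n+1}/a_n| = (2(n+1) + 7)/(2n + 7) → 1 as n → ∞.
Writing y = (z + 4)², the series in y has radius 1, so |z + 4| < √(1) = 1 and R = 1.
At z = -3: the n-th term does not approach 0; divergence by the term test.
At z = -5: the terms do not tend to 0, so the series diverges.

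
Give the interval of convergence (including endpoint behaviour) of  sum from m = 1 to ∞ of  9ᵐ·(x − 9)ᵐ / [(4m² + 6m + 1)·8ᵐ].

[73/9, 89/9]

The ratio of consecutive coefficients is [(4m² + 6m + 1)/(4(m+1)² + 6(m+1) + 1)] · 9/8 → 9/8.
The series converges when 9/8 · |x − 9| < 1, giving R = 8/9.
Check x = 89/9: the terms are on the order of 1/m², so the series converges absolutely by comparison with the p-series (p = 2 > 1).
Endpoint x = 73/9: the terms are on the order of 1/m², so the series converges absolutely by comparison with the p-series (p = 2 > 1).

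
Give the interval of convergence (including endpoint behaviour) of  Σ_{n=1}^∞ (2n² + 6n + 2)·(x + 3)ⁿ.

(-4, -2)

Ratio test: |a_{n+1}/a_n| = (2(n+1)² + 6(n+1) + 2)/(2n² + 6n + 2) → 1 as n → ∞.
So the series converges when |x + 3| < 1 and diverges when |x + 3| > 1; R = 1.
At x = -2: the terms do not tend to 0, so the series diverges.
Check x = -4: the terms have absolute value of order n², which does not tend to 0, so the series diverges by the divergence test.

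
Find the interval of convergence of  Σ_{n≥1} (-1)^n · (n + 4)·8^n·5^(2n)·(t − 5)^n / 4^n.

(249/50, 251/50)

Ratio test: |a_{n+1}/a_n| = [((n+1) + 4)/(n + 4)] · 8·25/4 → 50 as n → ∞.
Hence the series converges for |t − 5| < 1/(50) = 1/50, so the radius of convergence is 1/50.
Check t = 251/50: the n-th term does not approach 0; divergence by the term test.
When t = 249/50, the terms have absolute value of order n, which does not tend to 0, so the series diverges by the divergence test.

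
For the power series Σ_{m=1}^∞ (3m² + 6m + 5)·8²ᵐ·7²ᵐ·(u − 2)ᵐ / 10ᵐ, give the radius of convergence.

Ratio test: |a_{m+1}/a_m| = [(3(m+1)² + 6(m+1) + 5)/(3m² + 6m + 5)] · 64·49/10 → 1568/5 as m → ∞.
Hence the series converges for |u − 2| < 1/(1568/5) = 5/1568, so the radius of convergence is 5/1568.

R = 5/1568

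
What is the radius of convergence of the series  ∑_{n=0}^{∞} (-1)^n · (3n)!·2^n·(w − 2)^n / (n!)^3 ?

R = 1/54

The ratio of consecutive coefficients is (3n+1)·(3n+2)·(3n+3)/(n+1)³ · 2 → 54.
Convergence for |w − 2| · 54 < 1, i.e. |w − 2| < 1/54. So R = 1/54.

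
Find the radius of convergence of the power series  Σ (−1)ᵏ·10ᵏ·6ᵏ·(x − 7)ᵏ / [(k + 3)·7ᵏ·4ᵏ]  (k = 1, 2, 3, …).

R = 7/15

Ratio test: |a_{k+1}/a_k| = [(k + 3)/((k+1) + 3)] · 10·6/(7·4) → 15/7 as k → ∞.
The series converges when 15/7 · |x − 7| < 1, giving R = 7/15.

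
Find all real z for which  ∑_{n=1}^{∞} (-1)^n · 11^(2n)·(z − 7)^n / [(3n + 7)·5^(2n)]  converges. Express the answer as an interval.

Ratio test: |a_{n+1}/a_n| = [(3n + 7)/(3(n+1) + 7)] · 121/25 → 121/25 as n → ∞.
The series converges when 121/25 · |z − 7| < 1, giving R = 25/121.
At z = 872/121: convergence follows from the alternating series test (terms decrease monotonically to 0).
When z = 822/121, the terms behave like c/n; limit comparison with the harmonic series gives divergence.

(822/121, 872/121]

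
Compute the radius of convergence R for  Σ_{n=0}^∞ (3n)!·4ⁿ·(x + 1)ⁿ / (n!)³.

R = 1/108

Ratio test: |a_{n+1}/a_n| = (3n+1)·(3n+2)·(3n+3)/(n+1)³ · 4 → 108 as n → ∞.
Thus R = 1/(108) = 1/108.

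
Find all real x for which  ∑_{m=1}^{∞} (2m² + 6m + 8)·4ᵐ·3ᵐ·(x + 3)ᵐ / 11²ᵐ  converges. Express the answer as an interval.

(-157/12, 85/12)

Apply the ratio test: |a_{m+1}| / |a_m| = [(2(m+1)² + 6(m+1) + 8)/(2m² + 6m + 8)] · 4·3/121, which tends to 12/121 as m → ∞.
Hence the series converges for |x + 3| < 1/(12/121) = 121/12, so the radius of convergence is 121/12.
At x = 85/12: the terms have absolute value of order m², which does not tend to 0, so the series diverges by the divergence test.
Check x = -157/12: the m-th term does not approach 0; divergence by the term test.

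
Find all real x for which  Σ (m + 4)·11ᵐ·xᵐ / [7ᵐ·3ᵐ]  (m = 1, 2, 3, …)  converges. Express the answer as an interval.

By the ratio test, |a_{m+1}/a_m| = [((m+1) + 4)/(m + 4)] · 11/(7·3) → 11/21.
The series converges when 11/21 · |x| < 1, giving R = 21/11.
When x = 21/11, the terms have absolute value of order m, which does not tend to 0, so the series diverges by the divergence test.
When x = -21/11, the terms have absolute value of order m, which does not tend to 0, so the series diverges by the divergence test.

(-21/11, 21/11)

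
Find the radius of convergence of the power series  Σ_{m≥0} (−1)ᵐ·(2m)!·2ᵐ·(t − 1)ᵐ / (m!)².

R = 1/8

Apply the ratio test: |a_{m+1}| / |a_m| = (2m+1)·(2m+2)/(m+1)² · 2, which tends to 8 as m → ∞.
Thus R = 1/(8) = 1/8.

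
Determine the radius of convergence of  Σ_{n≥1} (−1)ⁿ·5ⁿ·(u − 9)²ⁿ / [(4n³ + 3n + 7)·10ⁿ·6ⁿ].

The ratio of consecutive coefficients is [(4n³ + 3n + 7)/(4(n+1)³ + 3(n+1) + 7)] · 5/(10·6) → 1/12.
Successive powers of (u − 9) differ by 2, so the series converges when |u − 9|² · 1/12 < 1, i.e. |u − 9| < √(12). So R = 2√3.

R = 2√3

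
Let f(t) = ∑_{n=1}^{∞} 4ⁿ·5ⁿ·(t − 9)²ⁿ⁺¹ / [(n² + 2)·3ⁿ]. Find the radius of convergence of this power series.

By the ratio test, |a_{n+1}/a_n| = [(n² + 2)/((n+1)² + 2)] · 4·5/3 → 20/3.
Writing y = (t − 9)², the series in y has radius 3/20, so |t − 9| < √(3/20) and R = √15/10.

R = √15/10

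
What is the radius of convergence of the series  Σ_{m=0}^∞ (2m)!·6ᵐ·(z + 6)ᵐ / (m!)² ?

Ratio test: |a_{m+1}/a_m| = (2m+1)·(2m+2)/(m+1)² · 6 → 24 as m → ∞.
Hence the series converges for |z + 6| < 1/(24) = 1/24, so the radius of convergence is 1/24.

R = 1/24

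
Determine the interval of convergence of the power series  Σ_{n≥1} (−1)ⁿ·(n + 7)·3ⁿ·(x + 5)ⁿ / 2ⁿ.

(-17/3, -13/3)

Ratio test: |a_{n+1}/a_n| = [((n+1) + 7)/(n + 7)] · 3/2 → 3/2 as n → ∞.
Hence the series converges for |x + 5| < 1/(3/2) = 2/3, so the radius of convergence is 2/3.
Check x = -13/3: the n-th term does not approach 0; divergence by the term test.
Check x = -17/3: the terms have absolute value of order n, which does not tend to 0, so the series diverges by the divergence test.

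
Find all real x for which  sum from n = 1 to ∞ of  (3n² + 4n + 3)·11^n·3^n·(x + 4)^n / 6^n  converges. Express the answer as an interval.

Apply the ratio test: |a_{n+1}| / |a_n| = [(3(n+1)² + 4(n+1) + 3)/(3n² + 4n + 3)] · 11·3/6, which tends to 11/2 as n → ∞.
Hence the series converges for |x + 4| < 1/(11/2) = 2/11, so the radius of convergence is 2/11.
At x = -42/11: the n-th term does not approach 0; divergence by the term test.
Check x = -46/11: the terms do not tend to 0, so the series diverges.

(-46/11, -42/11)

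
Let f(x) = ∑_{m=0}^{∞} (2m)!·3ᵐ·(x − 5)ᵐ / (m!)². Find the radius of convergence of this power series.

R = 1/12

Ratio test: |a_{m+1}/a_m| = (2m+1)·(2m+2)/(m+1)² · 3 → 12 as m → ∞.
Convergence for |x − 5| · 12 < 1, i.e. |x − 5| < 1/12. So R = 1/12.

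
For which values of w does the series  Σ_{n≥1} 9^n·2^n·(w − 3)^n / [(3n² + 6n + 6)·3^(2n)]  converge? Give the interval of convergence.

Apply the ratio test: |a_{n+1}| / |a_n| = [(3n² + 6n + 6)/(3(n+1)² + 6(n+1) + 6)] · 9·2/9, which tends to 2 as n → ∞.
Hence the series converges for |w − 3| < 1/(2) = 1/2, so the radius of convergence is 1/2.
Endpoint w = 7/2: absolute convergence follows by limit comparison with Σ 1/n².
At w = 5/2: absolute convergence follows by limit comparison with Σ 1/n².

[5/2, 7/2]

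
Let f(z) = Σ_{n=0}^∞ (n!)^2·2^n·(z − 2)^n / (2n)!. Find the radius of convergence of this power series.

Apply the ratio test: |a_{n+1}| / |a_n| = (n+1)²/[(2n+1)·(2n+2)] · 2, which tends to 1/2 as n → ∞.
Convergence for |z − 2| · 1/2 < 1, i.e. |z − 2| < 2. So R = 2.

R = 2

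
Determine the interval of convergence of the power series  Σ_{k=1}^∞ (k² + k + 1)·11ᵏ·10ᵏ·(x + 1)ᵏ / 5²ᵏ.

By the ratio test, |a_{k+1}/a_k| = [((k+1)² + (k+1) + 1)/(k² + k + 1)] · 11·10/25 → 22/5.
Convergence for |x + 1| · 22/5 < 1, i.e. |x + 1| < 5/22. So R = 5/22.
When x = -17/22, the terms have absolute value of order k², which does not tend to 0, so the series diverges by the divergence test.
When x = -27/22, the terms do not tend to 0, so the series diverges.

(-27/22, -17/22)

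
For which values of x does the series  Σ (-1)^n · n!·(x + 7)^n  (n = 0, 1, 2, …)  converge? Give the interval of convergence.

Ratio test: |a_{n+1}/a_n| = (n+1) → ∞ as n → ∞.
The terms grow without bound for any (x + 7) ≠ 0, so R = 0 (convergence only at x = -7).

{-7}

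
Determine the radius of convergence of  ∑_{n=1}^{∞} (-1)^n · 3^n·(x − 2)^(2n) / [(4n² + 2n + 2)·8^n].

R = 2√6/3

Ratio test: |a_{n+1}/a_n| = [(4n² + 2n + 2)/(4(n+1)² + 2(n+1) + 2)] · 3/8 → 3/8 as n → ∞.
Successive powers of (x − 2) differ by 2, so the series converges when |x − 2|² · 3/8 < 1, i.e. |x − 2| < √(8/3). So R = 2√6/3.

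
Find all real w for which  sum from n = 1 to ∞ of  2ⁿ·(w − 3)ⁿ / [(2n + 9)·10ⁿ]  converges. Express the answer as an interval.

[-2, 8)

Apply the ratio test: |a_{n+1}| / |a_n| = [(2n + 9)/(2(n+1) + 9)] · 2/10, which tends to 1/5 as n → ∞.
The series converges when 1/5 · |w − 3| < 1, giving R = 5.
When w = 8, the terms behave like c/n; limit comparison with the harmonic series gives divergence.
Endpoint w = -2: an alternating series whose terms decrease to 0 in absolute value, so it converges by the Leibniz criterion.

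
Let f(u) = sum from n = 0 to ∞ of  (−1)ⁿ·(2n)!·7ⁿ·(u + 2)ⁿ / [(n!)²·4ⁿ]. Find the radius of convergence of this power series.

By the ratio test, |a_{n+1}/a_n| = (2n+1)·(2n+2)/(n+1)² · 7/4 → 7.
Convergence for |u + 2| · 7 < 1, i.e. |u + 2| < 1/7. So R = 1/7.

R = 1/7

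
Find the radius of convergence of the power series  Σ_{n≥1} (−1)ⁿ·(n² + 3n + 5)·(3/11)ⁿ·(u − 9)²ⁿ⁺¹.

R = √33/3

The ratio of consecutive coefficients is [((n+1)² + 3(n+1) + 5)/(n² + 3n + 5)] · 3/11 → 3/11.
Since the exponent of (u − 9) increases by 2 each term, convergence requires |u − 9|² < 11/3, hence R = √33/3.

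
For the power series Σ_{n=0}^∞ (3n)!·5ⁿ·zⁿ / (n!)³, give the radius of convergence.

The ratio of consecutive coefficients is (3n+1)·(3n+2)·(3n+3)/(n+1)³ · 5 → 135.
Hence the series converges for |z| < 1/(135) = 1/135, so the radius of convergence is 1/135.

R = 1/135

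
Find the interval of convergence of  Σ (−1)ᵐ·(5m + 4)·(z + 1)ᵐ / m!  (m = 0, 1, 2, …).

The ratio of consecutive coefficients is (5(m+1) + 4)/(5m + 4) · 1/(m+1) → 0.
The ratio tends to 0 regardless of z, hence R = ∞.

(−∞, ∞)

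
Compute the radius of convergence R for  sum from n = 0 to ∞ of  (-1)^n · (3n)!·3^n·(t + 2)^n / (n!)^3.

R = 1/81

Ratio test: |a_{n+1}/a_n| = (3n+1)·(3n+2)·(3n+3)/(n+1)³ · 3 → 81 as n → ∞.
Hence the series converges for |t + 2| < 1/(81) = 1/81, so the radius of convergence is 1/81.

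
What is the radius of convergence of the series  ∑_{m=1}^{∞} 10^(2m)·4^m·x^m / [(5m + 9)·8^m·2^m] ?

R = 1/25

Apply the ratio test: |a_{m+1}| / |a_m| = [(5m + 9)/(5(m+1) + 9)] · 100·4/(8·2), which tends to 25 as m → ∞.
The series converges when 25 · |x| < 1, giving R = 1/25.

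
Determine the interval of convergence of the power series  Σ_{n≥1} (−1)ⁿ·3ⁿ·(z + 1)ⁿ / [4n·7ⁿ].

(-10/3, 4/3]

The ratio of consecutive coefficients is [4n/4(n+1)] · 3/7 → 3/7.
Thus R = 1/(3/7) = 7/3.
Check z = 4/3: convergence follows from the alternating series test (terms decrease monotonically to 0).
At z = -10/3: comparison with the harmonic series Σ 1/n shows the series diverges.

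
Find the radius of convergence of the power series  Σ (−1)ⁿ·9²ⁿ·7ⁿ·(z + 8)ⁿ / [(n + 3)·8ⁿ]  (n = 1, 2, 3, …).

R = 8/567

Apply the ratio test: |a_{n+1}| / |a_n| = [(n + 3)/((n+1) + 3)] · 81·7/8, which tends to 567/8 as n → ∞.
The series converges when 567/8 · |z + 8| < 1, giving R = 8/567.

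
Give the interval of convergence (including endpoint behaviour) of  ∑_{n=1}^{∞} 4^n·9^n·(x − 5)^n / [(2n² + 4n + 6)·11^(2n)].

Apply the ratio test: |a_{n+1}| / |a_n| = [(2n² + 4n + 6)/(2(n+1)² + 4(n+1) + 6)] · 4·9/121, which tends to 36/121 as n → ∞.
Convergence for |x − 5| · 36/121 < 1, i.e. |x − 5| < 121/36. So R = 121/36.
Check x = 301/36: the terms are on the order of 1/n², so the series converges absolutely by comparison with the p-series (p = 2 > 1).
Check x = 59/36: the terms are on the order of 1/n², so the series converges absolutely by comparison with the p-series (p = 2 > 1).

[59/36, 301/36]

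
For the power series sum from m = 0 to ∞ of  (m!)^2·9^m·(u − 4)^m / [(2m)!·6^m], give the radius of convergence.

R = 8/3

Apply the ratio test: |a_{m+1}| / |a_m| = (m+1)²/[(2m+1)·(2m+2)] · 9/6, which tends to 3/8 as m → ∞.
Hence the series converges for |u − 4| < 1/(3/8) = 8/3, so the radius of convergence is 8/3.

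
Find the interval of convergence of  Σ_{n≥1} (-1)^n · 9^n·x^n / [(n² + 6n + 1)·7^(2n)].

[-49/9, 49/9]

By the ratio test, |a_{n+1}/a_n| = [(n² + 6n + 1)/((n+1)² + 6(n+1) + 1)] · 9/49 → 9/49.
Convergence for |x| · 9/49 < 1, i.e. |x| < 49/9. So R = 49/9.
At x = 49/9: the series is dominated by a constant times Σ 1/n², which converges (p = 2 > 1).
Check x = -49/9: the terms are on the order of 1/n², so the series converges absolutely by comparison with the p-series (p = 2 > 1).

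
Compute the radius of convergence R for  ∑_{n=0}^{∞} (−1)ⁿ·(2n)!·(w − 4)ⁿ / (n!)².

Ratio test: |a_{n+1}/a_n| = (2n+1)·(2n+2)/(n+1)² → 4 as n → ∞.
The series converges when 4 · |w − 4| < 1, giving R = 1/4.

R = 1/4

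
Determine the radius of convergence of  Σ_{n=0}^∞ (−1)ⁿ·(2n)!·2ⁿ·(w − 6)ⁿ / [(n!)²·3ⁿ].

R = 3/8

Apply the ratio test: |a_{n+1}| / |a_n| = (2n+1)·(2n+2)/(n+1)² · 2/3, which tends to 8/3 as n → ∞.
Hence the series converges for |w − 6| < 1/(8/3) = 3/8, so the radius of convergence is 3/8.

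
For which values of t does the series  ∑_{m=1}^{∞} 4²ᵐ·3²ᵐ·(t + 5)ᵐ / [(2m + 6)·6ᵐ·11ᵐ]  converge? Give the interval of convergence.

[-131/24, -109/24)

Apply the ratio test: |a_{m+1}| / |a_m| = [(2m + 6)/(2(m+1) + 6)] · 16·9/(6·11), which tends to 24/11 as m → ∞.
Hence the series converges for |t + 5| < 1/(24/11) = 11/24, so the radius of convergence is 11/24.
Check t = -109/24: comparison with the harmonic series Σ 1/m shows the series diverges.
Endpoint t = -131/24: an alternating series whose terms decrease to 0 in absolute value, so it converges by the Leibniz criterion.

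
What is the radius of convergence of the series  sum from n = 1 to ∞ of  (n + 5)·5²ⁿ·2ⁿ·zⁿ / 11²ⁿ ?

R = 121/50

By the ratio test, |a_{n+1}/a_n| = [((n+1) + 5)/(n + 5)] · 25·2/121 → 50/121.
The series converges when 50/121 · |z| < 1, giving R = 121/50.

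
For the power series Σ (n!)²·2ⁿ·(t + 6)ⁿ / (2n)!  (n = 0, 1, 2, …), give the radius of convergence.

By the ratio test, |a_{n+1}/a_n| = (n+1)²/[(2n+1)·(2n+2)] · 2 → 1/2.
Convergence for |t + 6| · 1/2 < 1, i.e. |t + 6| < 2. So R = 2.

R = 2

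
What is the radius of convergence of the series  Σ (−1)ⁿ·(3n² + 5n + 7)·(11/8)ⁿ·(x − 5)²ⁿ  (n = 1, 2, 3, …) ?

Apply the ratio test: |a_{n+1}| / |a_n| = [(3(n+1)² + 5(n+1) + 7)/(3n² + 5n + 7)] · 11/8, which tends to 11/8 as n → ∞.
Writing y = (x − 5)², the series in y has radius 8/11, so |x − 5| < √(8/11) and R = 2√22/11.

R = 2√22/11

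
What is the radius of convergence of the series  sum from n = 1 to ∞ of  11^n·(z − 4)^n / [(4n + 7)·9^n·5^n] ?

R = 45/11

Ratio test: |a_{n+1}/a_n| = [(4n + 7)/(4(n+1) + 7)] · 11/(9·5) → 11/45 as n → ∞.
Convergence for |z − 4| · 11/45 < 1, i.e. |z − 4| < 45/11. So R = 45/11.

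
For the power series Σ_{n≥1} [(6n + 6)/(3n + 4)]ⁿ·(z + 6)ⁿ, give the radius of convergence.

R = 1/2

Root test: |a_n|^(1/n) = (6n + 6)/(3n + 4) → 2.
Thus R = 1/(2) = 1/2.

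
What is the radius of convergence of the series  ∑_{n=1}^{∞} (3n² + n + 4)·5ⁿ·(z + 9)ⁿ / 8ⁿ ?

R = 8/5

Apply the ratio test: |a_{n+1}| / |a_n| = [(3(n+1)² + (n+1) + 4)/(3n² + n + 4)] · 5/8, which tends to 5/8 as n → ∞.
Convergence for |z + 9| · 5/8 < 1, i.e. |z + 9| < 8/5. So R = 8/5.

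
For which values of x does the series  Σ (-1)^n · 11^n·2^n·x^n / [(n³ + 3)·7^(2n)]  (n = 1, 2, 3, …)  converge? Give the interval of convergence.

The ratio of consecutive coefficients is [(n³ + 3)/((n+1)³ + 3)] · 11·2/49 → 22/49.
The series converges when 22/49 · |x| < 1, giving R = 49/22.
Check x = 49/22: absolute convergence follows by limit comparison with Σ 1/n³.
At x = -49/22: the terms are on the order of 1/n³, so the series converges absolutely by comparison with the p-series (p = 3 > 1).

[-49/22, 49/22]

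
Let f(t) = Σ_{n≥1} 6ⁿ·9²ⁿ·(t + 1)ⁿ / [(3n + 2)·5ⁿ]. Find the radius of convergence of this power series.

Apply the ratio test: |a_{n+1}| / |a_n| = [(3n + 2)/(3(n+1) + 2)] · 6·81/5, which tends to 486/5 as n → ∞.
Thus R = 1/(486/5) = 5/486.

R = 5/486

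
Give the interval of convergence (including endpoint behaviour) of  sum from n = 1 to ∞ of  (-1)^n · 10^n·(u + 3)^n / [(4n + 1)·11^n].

Ratio test: |a_{n+1}/a_n| = [(4n + 1)/(4(n+1) + 1)] · 10/11 → 10/11 as n → ∞.
Hence the series converges for |u + 3| < 1/(10/11) = 11/10, so the radius of convergence is 11/10.
When u = -19/10, convergence follows from the alternating series test (terms decrease monotonically to 0).
When u = -41/10, comparison with the harmonic series Σ 1/n shows the series diverges.

(-41/10, -19/10]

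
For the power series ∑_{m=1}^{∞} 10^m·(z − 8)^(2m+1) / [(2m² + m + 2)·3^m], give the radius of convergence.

The ratio of consecutive coefficients is [(2m² + m + 2)/(2(m+1)² + (m+1) + 2)] · 10/3 → 10/3.
Since the exponent of (z − 8) increases by 2 each term, convergence requires |z − 8|² < 3/10, hence R = √30/10.

R = √30/10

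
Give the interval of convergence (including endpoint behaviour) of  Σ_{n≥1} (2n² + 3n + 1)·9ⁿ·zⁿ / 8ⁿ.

(-8/9, 8/9)

Ratio test: |a_{n+1}/a_n| = [(2(n+1)² + 3(n+1) + 1)/(2n² + 3n + 1)] · 9/8 → 9/8 as n → ∞.
Hence the series converges for |z| < 1/(9/8) = 8/9, so the radius of convergence is 8/9.
When z = 8/9, the terms do not tend to 0, so the series diverges.
Check z = -8/9: the terms have absolute value of order n², which does not tend to 0, so the series diverges by the divergence test.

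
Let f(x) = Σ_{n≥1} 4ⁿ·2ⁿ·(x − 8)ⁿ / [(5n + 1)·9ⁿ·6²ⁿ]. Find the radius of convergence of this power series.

The ratio of consecutive coefficients is [(5n + 1)/(5(n+1) + 1)] · 4·2/(9·36) → 2/81.
The series converges when 2/81 · |x − 8| < 1, giving R = 81/2.

R = 81/2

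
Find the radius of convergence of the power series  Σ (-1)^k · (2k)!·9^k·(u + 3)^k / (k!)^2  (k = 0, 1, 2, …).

R = 1/36

By the ratio test, |a_{k+1}/a_k| = (2k+1)·(2k+2)/(k+1)² · 9 → 36.
Thus R = 1/(36) = 1/36.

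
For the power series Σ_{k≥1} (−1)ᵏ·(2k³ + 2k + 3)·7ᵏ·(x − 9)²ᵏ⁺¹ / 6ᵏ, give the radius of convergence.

By the ratio test, |a_{k+1}/a_k| = [(2(k+1)³ + 2(k+1) + 3)/(2k³ + 2k + 3)] · 7/6 → 7/6.
Writing y = (x − 9)², the series in y has radius 6/7, so |x − 9| < √(6/7) and R = √42/7.

R = √42/7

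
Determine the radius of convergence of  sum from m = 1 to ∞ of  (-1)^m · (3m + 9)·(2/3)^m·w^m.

R = 3/2

Ratio test: |a_{m+1}/a_m| = [(3(m+1) + 9)/(3m + 9)] · 2/3 → 2/3 as m → ∞.
Convergence for |w| · 2/3 < 1, i.e. |w| < 3/2. So R = 3/2.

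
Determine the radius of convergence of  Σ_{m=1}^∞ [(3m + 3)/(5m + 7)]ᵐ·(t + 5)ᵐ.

Applying the root test, |a_m|^(1/m) = (3m + 3)/(5m + 7) → 3/5.
Thus R = 1/(3/5) = 5/3.

R = 5/3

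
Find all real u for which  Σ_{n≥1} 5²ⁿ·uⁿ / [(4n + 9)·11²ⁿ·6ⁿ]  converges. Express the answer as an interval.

[-726/25, 726/25)

Apply the ratio test: |a_{n+1}| / |a_n| = [(4n + 9)/(4(n+1) + 9)] · 25/(121·6), which tends to 25/726 as n → ∞.
Hence the series converges for |u| < 1/(25/726) = 726/25, so the radius of convergence is 726/25.
When u = 726/25, the terms are asymptotic to a nonzero constant times 1/n, so the series diverges by limit comparison with Σ 1/n.
Endpoint u = -726/25: convergence follows from the alternating series test (terms decrease monotonically to 0).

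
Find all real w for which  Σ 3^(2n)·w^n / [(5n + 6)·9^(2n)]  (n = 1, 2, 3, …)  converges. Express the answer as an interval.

Apply the ratio test: |a_{n+1}| / |a_n| = [(5n + 6)/(5(n+1) + 6)] · 9/81, which tends to 1/9 as n → ∞.
Hence the series converges for |w| < 1/(1/9) = 9, so the radius of convergence is 9.
At w = 9: comparison with the harmonic series Σ 1/n shows the series diverges.
When w = -9, the terms alternate in sign and decrease monotonically to 0 in absolute value (size ~ c/n), so the alternating series test gives convergence.

[-9, 9)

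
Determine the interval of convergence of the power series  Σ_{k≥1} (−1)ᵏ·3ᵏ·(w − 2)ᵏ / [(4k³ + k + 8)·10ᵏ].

[-4/3, 16/3]

By the ratio test, |a_{k+1}/a_k| = [(4k³ + k + 8)/(4(k+1)³ + (k+1) + 8)] · 3/10 → 3/10.
Thus R = 1/(3/10) = 10/3.
When w = 16/3, the series is dominated by a constant times Σ 1/k³, which converges (p = 3 > 1).
Check w = -4/3: the terms are on the order of 1/k³, so the series converges absolutely by comparison with the p-series (p = 3 > 1).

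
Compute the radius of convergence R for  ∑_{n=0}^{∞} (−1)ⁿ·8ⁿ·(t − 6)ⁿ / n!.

By the ratio test, |a_{n+1}/a_n| = 8 · 1/(n+1) → 0.
Since the limit is 0 < 1 for every t, the series converges on all of ℝ and R = ∞.

R = ∞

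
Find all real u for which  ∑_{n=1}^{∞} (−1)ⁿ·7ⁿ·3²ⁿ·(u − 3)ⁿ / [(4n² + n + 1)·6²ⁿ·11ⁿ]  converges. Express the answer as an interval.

[-23/7, 65/7]

The ratio of consecutive coefficients is [(4n² + n + 1)/(4(n+1)² + (n+1) + 1)] · 7·9/(36·11) → 7/44.
Convergence for |u − 3| · 7/44 < 1, i.e. |u − 3| < 44/7. So R = 44/7.
At u = 65/7: the series is dominated by a constant times Σ 1/n², which converges (p = 2 > 1).
Endpoint u = -23/7: the terms are on the order of 1/n², so the series converges absolutely by comparison with the p-series (p = 2 > 1).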